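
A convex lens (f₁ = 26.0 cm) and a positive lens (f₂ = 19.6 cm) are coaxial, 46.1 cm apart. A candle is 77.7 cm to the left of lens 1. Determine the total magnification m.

m = -0.784

Lens 1: 1/d_i1 = 1/(26.0) − 1/(77.7) = 0.02559, so d_i1 = 39.08 cm; m₁ = −d_i1/d_o1 = -0.5030.
d_o2 = 46.1 − (39.08) = 7.020 cm.
Lens 2: 1/d_i2 = 1/(19.6) − 1/(7.020) = -0.09143, so d_i2 = -10.94 cm; m₂ = −d_i2/d_o2 = +1.558.
m = m₁·m₂ = (-0.5030)(+1.558) = -0.784.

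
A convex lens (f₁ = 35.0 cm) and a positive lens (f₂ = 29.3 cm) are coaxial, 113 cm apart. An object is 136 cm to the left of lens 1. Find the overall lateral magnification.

Lens 1: 1/d_i1 = 1/(35.0) − 1/(136) = 0.02122, so d_i1 = 47.13 cm; m₁ = −d_i1/d_o1 = -0.3465.
d_o2 = 113 − (47.13) = 65.87 cm.
Lens 2: 1/d_i2 = 1/(29.3) − 1/(65.87) = 0.01895, so d_i2 = 52.78 cm; m₂ = −d_i2/d_o2 = -0.8012.
m = m₁·m₂ = (-0.3465)(-0.8012) = +0.278.

m = +0.278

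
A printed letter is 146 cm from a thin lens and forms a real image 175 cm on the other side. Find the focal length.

Real image ⇒ d_i = +175 cm.
1/f = 1/d_o + 1/d_i = 1/(146) + 1/(175) = 0.01256, so f = 79.6 cm.
Since f is positive, the thin lens is converging.

f = 79.6 cm (converging)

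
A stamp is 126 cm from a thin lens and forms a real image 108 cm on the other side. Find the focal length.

Real image ⇒ d_i = +108 cm.
1/f = 1/d_o + 1/d_i = 1/(126) + 1/(108) = 0.01720, so f = 58.2 cm.
Since f is positive, the thin lens is converging.

f = 58.2 cm (converging)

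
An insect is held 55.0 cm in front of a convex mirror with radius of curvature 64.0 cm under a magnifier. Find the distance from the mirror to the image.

f = R/2 = 64.0/2 = 32.00 cm; for a convex mirror, f = -32.00 cm.
Mirror equation: 1/v = 1/f − 1/u = 1/(-32.00) − 1/(55.0) = -0.03125 − 0.01818 = -0.04943, so v = -20.2 cm.
The image is virtual, upright and reduced, behind the mirror.

20.2 cm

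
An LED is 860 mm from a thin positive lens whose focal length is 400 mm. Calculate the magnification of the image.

1/d_i = 1/f − 1/d_o = 1/(400.0) − 1/(860) = 0.001337, so d_i = 747.8 mm.
m = −d_i/d_o = −(747.8)/(860) = -0.870.
The image is real, inverted and reduced, on the far side of the lens.

m = -0.870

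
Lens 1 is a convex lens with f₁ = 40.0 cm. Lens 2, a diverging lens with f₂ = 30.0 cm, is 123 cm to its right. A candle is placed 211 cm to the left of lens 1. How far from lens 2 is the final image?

21.3 cm

Lens 1: 1/d_i1 = 1/f₁ − 1/d_o1 = 1/(40.0) − 1/(211) = 0.02026, so d_i1 = 49.36 cm.
The intermediate image is 49.36 cm to the right of lens 1, which is 123 − (49.36) = 73.64 cm to the left of lens 2, so d_o2 = +73.64 cm.
Lens 2 is diverging, so f₂ = −30.0 cm.
Lens 2: 1/d_i2 = 1/f₂ − 1/d_o2 = 1/(-30.0) − 1/(73.64) = -0.04691, so d_i2 = -21.3 cm.
The final image is virtual, 21.3 cm to the left of lens 2 (overall magnification ≈ -0.068).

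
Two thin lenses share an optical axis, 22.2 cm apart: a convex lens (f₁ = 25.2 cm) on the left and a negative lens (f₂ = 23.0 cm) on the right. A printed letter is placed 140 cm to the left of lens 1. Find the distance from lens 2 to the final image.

13.6 cm

Lens 1: 1/d_i1 = 1/f₁ − 1/d_o1 = 1/(25.2) − 1/(140) = 0.03254, so d_i1 = 30.73 cm.
The intermediate image is 30.73 cm to the right of lens 1, which lies 8.530 cm to the right of lens 2 — a virtual object — so d_o2 = −8.530 cm.
Lens 2 is diverging, so f₂ = −23.0 cm.
Lens 2: 1/d_i2 = 1/f₂ − 1/d_o2 = 1/(-23.0) − 1/(-8.530) = 0.07376, so d_i2 = 13.6 cm.
The final image is real, 13.6 cm to the right of lens 2 (overall magnification ≈ -0.35).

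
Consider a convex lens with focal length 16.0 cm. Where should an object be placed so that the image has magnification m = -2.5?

22.4 cm

m = −d_i/d_o ⇒ d_i = −m·d_o.
1/f = 1/d_o + 1/d_i = 1/d_o − 1/(m·d_o) = (1 − 1/m)/d_o, so d_o = f(1 − 1/m) = (16.00)(1 − 1/(-2.5)) = 22.4 cm.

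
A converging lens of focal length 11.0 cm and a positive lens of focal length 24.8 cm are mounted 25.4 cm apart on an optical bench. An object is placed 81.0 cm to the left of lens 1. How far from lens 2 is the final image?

Lens 1: 1/d_i1 = 1/f₁ − 1/d_o1 = 1/(11.0) − 1/(81.0) = 0.07856, so d_i1 = 12.73 cm.
The intermediate image is 12.73 cm to the right of lens 1, which is 25.4 − (12.73) = 12.67 cm to the left of lens 2, so d_o2 = +12.67 cm.
Lens 2: 1/d_i2 = 1/f₂ − 1/d_o2 = 1/(24.8) − 1/(12.67) = -0.03860, so d_i2 = -25.9 cm.
The final image is virtual, 25.9 cm to the left of lens 2 (overall magnification ≈ -0.32).

25.9 cm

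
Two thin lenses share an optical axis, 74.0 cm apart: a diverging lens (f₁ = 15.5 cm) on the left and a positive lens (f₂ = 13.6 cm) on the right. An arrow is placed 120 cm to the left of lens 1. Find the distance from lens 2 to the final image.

16.1 cm

Lens 1 is diverging, so f₁ = −15.5 cm.
Lens 1: 1/d_i1 = 1/f₁ − 1/d_o1 = 1/(-15.5) − 1/(120) = -0.07285, so d_i1 = -13.73 cm.
The intermediate image is 13.73 cm to the left of lens 1 (virtual), which is 74.0 − (-13.73) = 87.73 cm to the left of lens 2, so d_o2 = +87.73 cm.
Lens 2: 1/d_i2 = 1/f₂ − 1/d_o2 = 1/(13.6) − 1/(87.73) = 0.06213, so d_i2 = 16.1 cm.
The final image is real, 16.1 cm to the right of lens 2 (overall magnification ≈ -0.021).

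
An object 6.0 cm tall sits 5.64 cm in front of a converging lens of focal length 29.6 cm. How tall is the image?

1/d_i = 1/f − 1/d_o = 1/(29.60) − 1/(5.64) = -0.1435, so d_i = -6.968 cm.
m = −d_i/d_o = +1.235.
|h_i| = |m|·h_o = 1.235 × 6.0 = 7.41 cm. The image is virtual, upright and enlarged, on the same side as the object.

7.41 cm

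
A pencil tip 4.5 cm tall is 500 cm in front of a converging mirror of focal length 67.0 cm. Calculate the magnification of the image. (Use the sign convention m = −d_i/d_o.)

1/d_i = 1/f − 1/d_o = 1/(67.00) − 1/(500) = 0.01293, so d_i = 77.37 cm.
m = −d_i/d_o = −(77.37)/(500) = -0.155.
The image is real, inverted and reduced, in front of the mirror.

m = -0.155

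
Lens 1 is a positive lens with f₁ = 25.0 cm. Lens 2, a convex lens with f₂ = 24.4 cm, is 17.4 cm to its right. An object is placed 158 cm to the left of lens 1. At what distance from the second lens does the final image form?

Lens 1: 1/d_i1 = 1/f₁ − 1/d_o1 = 1/(25.0) − 1/(158) = 0.03367, so d_i1 = 29.70 cm.
The intermediate image is 29.70 cm to the right of lens 1, which lies 12.30 cm to the right of lens 2 — a virtual object — so d_o2 = −12.30 cm.
Lens 2: 1/d_i2 = 1/f₂ − 1/d_o2 = 1/(24.4) − 1/(-12.30) = 0.1223, so d_i2 = 8.18 cm.
The final image is real, 8.18 cm to the right of lens 2 (overall magnification ≈ -0.12).

8.18 cm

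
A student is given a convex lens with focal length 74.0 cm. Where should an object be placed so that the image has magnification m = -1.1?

m = −d_i/d_o ⇒ d_i = −m·d_o.
1/f = 1/d_o + 1/d_i = 1/d_o − 1/(m·d_o) = (1 − 1/m)/d_o, so d_o = f(1 − 1/m) = (74.00)(1 − 1/(-1.1)) = 141 cm.

141 cm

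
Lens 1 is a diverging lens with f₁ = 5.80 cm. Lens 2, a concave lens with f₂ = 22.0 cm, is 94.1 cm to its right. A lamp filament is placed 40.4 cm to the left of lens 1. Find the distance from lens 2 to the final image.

18.0 cm

Lens 1 is diverging, so f₁ = −5.80 cm.
Lens 1: 1/d_i1 = 1/f₁ − 1/d_o1 = 1/(-5.80) − 1/(40.4) = -0.1972, so d_i1 = -5.072 cm.
The intermediate image is 5.072 cm to the left of lens 1 (virtual), which is 94.1 − (-5.072) = 99.17 cm to the left of lens 2, so d_o2 = +99.17 cm.
Lens 2 is diverging, so f₂ = −22.0 cm.
Lens 2: 1/d_i2 = 1/f₂ − 1/d_o2 = 1/(-22.0) − 1/(99.17) = -0.05554, so d_i2 = -18.0 cm.
The final image is virtual, 18.0 cm to the left of lens 2 (overall magnification ≈ 0.023).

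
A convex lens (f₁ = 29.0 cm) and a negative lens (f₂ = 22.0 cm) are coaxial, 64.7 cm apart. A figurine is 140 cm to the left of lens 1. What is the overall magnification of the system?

m = -0.115

Lens 1: 1/d_i1 = 1/(29.0) − 1/(140) = 0.02734, so d_i1 = 36.58 cm; m₁ = −d_i1/d_o1 = -0.2613.
d_o2 = 64.7 − (36.58) = 28.12 cm.
f₂ = −22.0 cm (diverging).
Lens 2: 1/d_i2 = 1/(-22.0) − 1/(28.12) = -0.08102, so d_i2 = -12.34 cm; m₂ = −d_i2/d_o2 = +0.4389.
m = m₁·m₂ = (-0.2613)(+0.4389) = -0.115.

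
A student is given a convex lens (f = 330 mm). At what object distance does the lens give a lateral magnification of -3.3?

430 mm

m = −d_i/d_o ⇒ d_i = −m·d_o.
1/f = 1/d_o + 1/d_i = 1/d_o − 1/(m·d_o) = (1 − 1/m)/d_o, so d_o = f(1 − 1/m) = (330.0)(1 − 1/(-3.3)) = 430 mm.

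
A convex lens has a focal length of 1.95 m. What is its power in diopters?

P = 1/f = 1/(1.95 m) = +0.513 D.

P = +0.513 D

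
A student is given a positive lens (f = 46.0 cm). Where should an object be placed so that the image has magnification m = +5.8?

m = −d_i/d_o ⇒ d_i = −m·d_o.
1/f = 1/d_o + 1/d_i = 1/d_o − 1/(m·d_o) = (1 − 1/m)/d_o, so d_o = f(1 − 1/m) = (46.00)(1 − 1/(+5.8)) = 38.1 cm.

38.1 cm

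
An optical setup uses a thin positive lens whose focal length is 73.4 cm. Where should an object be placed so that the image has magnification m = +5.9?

61.0 cm

m = −d_i/d_o ⇒ d_i = −m·d_o.
1/f = 1/d_o + 1/d_i = 1/d_o − 1/(m·d_o) = (1 − 1/m)/d_o, so d_o = f(1 − 1/m) = (73.40)(1 − 1/(+5.9)) = 61.0 cm.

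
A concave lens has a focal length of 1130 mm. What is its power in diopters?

P = -0.885 D

For a concave lens, f = −1130 mm.
f = -113 cm = -1.13 m.
P = 1/f = 1/(-1.13 m) = -0.885 D.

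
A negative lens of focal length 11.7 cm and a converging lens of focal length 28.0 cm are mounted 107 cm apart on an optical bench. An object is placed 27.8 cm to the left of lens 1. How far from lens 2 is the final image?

37.0 cm

Lens 1 is diverging, so f₁ = −11.7 cm.
Lens 1: 1/d_i1 = 1/f₁ − 1/d_o1 = 1/(-11.7) − 1/(27.8) = -0.1214, so d_i1 = -8.234 cm.
The intermediate image is 8.234 cm to the left of lens 1 (virtual), which is 107 − (-8.234) = 115.2 cm to the left of lens 2, so d_o2 = +115.2 cm.
Lens 2: 1/d_i2 = 1/f₂ − 1/d_o2 = 1/(28.0) − 1/(115.2) = 0.02703, so d_i2 = 37.0 cm.
The final image is real, 37.0 cm to the right of lens 2 (overall magnification ≈ -0.095).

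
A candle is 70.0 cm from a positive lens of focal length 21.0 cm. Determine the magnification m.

1/d_i = 1/f − 1/d_o = 1/(21.00) − 1/(70.0) = 0.03333, so d_i = 30.00 cm.
m = −d_i/d_o = −(30.00)/(70.0) = -0.429.
The image is real, inverted and reduced, on the far side of the lens.

m = -0.429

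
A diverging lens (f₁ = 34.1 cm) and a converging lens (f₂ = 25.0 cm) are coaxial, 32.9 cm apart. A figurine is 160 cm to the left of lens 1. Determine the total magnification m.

f₁ = −34.1 cm (diverging).
Lens 1: 1/d_i1 = 1/(-34.1) − 1/(160) = -0.03558, so d_i1 = -28.11 cm; m₁ = −d_i1/d_o1 = +0.1757.
d_o2 = 32.9 − (-28.11) = 61.01 cm.
Lens 2: 1/d_i2 = 1/(25.0) − 1/(61.01) = 0.02361, so d_i2 = 42.36 cm; m₂ = −d_i2/d_o2 = -0.6943.
m = m₁·m₂ = (+0.1757)(-0.6943) = -0.122.

m = -0.122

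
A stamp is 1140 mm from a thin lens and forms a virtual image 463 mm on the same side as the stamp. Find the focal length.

Virtual image ⇒ d_i = −463 mm.
1/f = 1/d_o + 1/d_i = 1/(1140) + 1/(-463) = -0.001283, so f = -780 mm.
Since f is negative, the thin lens is diverging.

f = -780 mm (diverging)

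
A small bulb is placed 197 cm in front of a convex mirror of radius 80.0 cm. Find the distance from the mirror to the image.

33.2 cm

f = R/2 = 80.0/2 = 40.00 cm; for a convex mirror, f = -40.00 cm.
Mirror equation: 1/v = 1/f − 1/u = 1/(-40.00) − 1/(197) = -0.02500 − 0.005076 = -0.03008, so v = -33.2 cm.
The image is virtual, upright and reduced, behind the mirror.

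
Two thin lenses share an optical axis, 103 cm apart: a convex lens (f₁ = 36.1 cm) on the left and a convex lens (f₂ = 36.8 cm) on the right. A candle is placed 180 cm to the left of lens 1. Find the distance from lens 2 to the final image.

Lens 1: 1/d_i1 = 1/f₁ − 1/d_o1 = 1/(36.1) − 1/(180) = 0.02215, so d_i1 = 45.16 cm.
The intermediate image is 45.16 cm to the right of lens 1, which is 103 − (45.16) = 57.84 cm to the left of lens 2, so d_o2 = +57.84 cm.
Lens 2: 1/d_i2 = 1/f₂ − 1/d_o2 = 1/(36.8) − 1/(57.84) = 0.009885, so d_i2 = 101 cm.
The final image is real, 101 cm to the right of lens 2 (overall magnification ≈ 0.44).

101 cm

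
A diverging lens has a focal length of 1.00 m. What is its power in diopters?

For a diverging lens, f = −1.00 m.
P = 1/f = 1/(-1.00 m) = -1.00 D.

P = -1.00 D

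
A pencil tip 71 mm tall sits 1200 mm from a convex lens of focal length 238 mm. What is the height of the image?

17.6 mm

1/d_i = 1/f − 1/d_o = 1/(238.0) − 1/(1200) = 0.003368, so d_i = 296.9 mm.
m = −d_i/d_o = -0.2474.
|h_i| = |m|·h_o = 0.2474 × 71 = 17.6 mm. The image is real, inverted and reduced, on the far side of the lens.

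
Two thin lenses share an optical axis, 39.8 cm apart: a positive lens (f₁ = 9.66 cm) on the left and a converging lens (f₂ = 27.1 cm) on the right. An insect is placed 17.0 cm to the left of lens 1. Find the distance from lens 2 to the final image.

Lens 1: 1/d_i1 = 1/f₁ − 1/d_o1 = 1/(9.66) − 1/(17.0) = 0.04470, so d_i1 = 22.37 cm.
The intermediate image is 22.37 cm to the right of lens 1, which is 39.8 − (22.37) = 17.43 cm to the left of lens 2, so d_o2 = +17.43 cm.
Lens 2: 1/d_i2 = 1/f₂ − 1/d_o2 = 1/(27.1) − 1/(17.43) = -0.02047, so d_i2 = -48.8 cm.
The final image is virtual, 48.8 cm to the left of lens 2 (overall magnification ≈ -3.7).

48.8 cm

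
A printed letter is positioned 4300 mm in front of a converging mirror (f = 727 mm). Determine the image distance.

Mirror equation: 1/v = 1/f − 1/u = 1/(727.0) − 1/(4300) = 0.001376 − 0.0002326 = 0.001143, so v = 875 mm.
The image is real, inverted and reduced, in front of the mirror.

875 mm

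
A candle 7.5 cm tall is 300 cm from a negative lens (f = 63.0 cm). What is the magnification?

m = +0.174

For a negative lens, f = -63.0 cm.
1/d_i = 1/f − 1/d_o = 1/(-63.00) − 1/(300) = -0.01921, so d_i = -52.07 cm.
m = −d_i/d_o = −(-52.07)/(300) = +0.174.
The image is virtual, upright and reduced, on the same side as the object.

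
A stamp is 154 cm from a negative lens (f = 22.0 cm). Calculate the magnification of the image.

For a negative lens, f = -22.0 cm.
1/d_i = 1/f − 1/d_o = 1/(-22.00) − 1/(154) = -0.05195, so d_i = -19.25 cm.
m = −d_i/d_o = −(-19.25)/(154) = +0.125.
The image is virtual, upright and reduced, on the same side as the object.

m = +0.125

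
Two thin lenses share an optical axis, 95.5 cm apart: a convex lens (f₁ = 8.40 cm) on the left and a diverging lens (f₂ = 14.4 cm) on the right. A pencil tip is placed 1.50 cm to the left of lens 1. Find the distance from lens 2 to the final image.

12.5 cm

Lens 1: 1/d_i1 = 1/f₁ − 1/d_o1 = 1/(8.40) − 1/(1.50) = -0.5476, so d_i1 = -1.826 cm.
The intermediate image is 1.826 cm to the left of lens 1 (virtual), which is 95.5 − (-1.826) = 97.33 cm to the left of lens 2, so d_o2 = +97.33 cm.
Lens 2 is diverging, so f₂ = −14.4 cm.
Lens 2: 1/d_i2 = 1/f₂ − 1/d_o2 = 1/(-14.4) − 1/(97.33) = -0.07972, so d_i2 = -12.5 cm.
The final image is virtual, 12.5 cm to the left of lens 2 (overall magnification ≈ 0.16).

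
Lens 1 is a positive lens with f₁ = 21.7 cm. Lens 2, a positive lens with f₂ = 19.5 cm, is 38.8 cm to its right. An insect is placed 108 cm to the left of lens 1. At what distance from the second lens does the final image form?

28.9 cm

Lens 1: 1/d_i1 = 1/f₁ − 1/d_o1 = 1/(21.7) − 1/(108) = 0.03682, so d_i1 = 27.16 cm.
The intermediate image is 27.16 cm to the right of lens 1, which is 38.8 − (27.16) = 11.64 cm to the left of lens 2, so d_o2 = +11.64 cm.
Lens 2: 1/d_i2 = 1/f₂ − 1/d_o2 = 1/(19.5) − 1/(11.64) = -0.03463, so d_i2 = -28.9 cm.
The final image is virtual, 28.9 cm to the left of lens 2 (overall magnification ≈ -0.62).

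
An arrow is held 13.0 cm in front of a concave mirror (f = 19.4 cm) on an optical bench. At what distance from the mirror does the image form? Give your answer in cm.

Mirror equation: 1/d_i = 1/f − 1/d_o = 1/(19.40) − 1/(13.0) = 0.05155 − 0.07692 = -0.02538, so d_i = -39.4 cm.
The image is virtual, upright and enlarged, behind the mirror.

39.4 cm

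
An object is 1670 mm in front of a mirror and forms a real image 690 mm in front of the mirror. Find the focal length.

f = 488 mm (concave)

Real image ⇒ d_i = +690 mm.
1/f = 1/d_o + 1/d_i = 1/(1670) + 1/(690) = 0.002048, so f = 488 mm.
Since f is positive, the mirror is concave.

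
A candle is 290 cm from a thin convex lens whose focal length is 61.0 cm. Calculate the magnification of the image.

m = -0.266

1/d_i = 1/f − 1/d_o = 1/(61.00) − 1/(290) = 0.01295, so d_i = 77.25 cm.
m = −d_i/d_o = −(77.25)/(290) = -0.266.
The image is real, inverted and reduced, on the far side of the lens.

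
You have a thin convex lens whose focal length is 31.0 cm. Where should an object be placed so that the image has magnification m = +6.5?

26.2 cm

m = −d_i/d_o ⇒ d_i = −m·d_o.
1/f = 1/d_o + 1/d_i = 1/d_o − 1/(m·d_o) = (1 − 1/m)/d_o, so d_o = f(1 − 1/m) = (31.00)(1 − 1/(+6.5)) = 26.2 cm.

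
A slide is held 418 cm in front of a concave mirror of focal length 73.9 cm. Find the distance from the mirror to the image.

89.8 cm

Mirror equation: 1/v = 1/f − 1/u = 1/(73.90) − 1/(418) = 0.01353 − 0.002392 = 0.01114, so v = 89.8 cm.
The image is real, inverted and reduced, in front of the mirror.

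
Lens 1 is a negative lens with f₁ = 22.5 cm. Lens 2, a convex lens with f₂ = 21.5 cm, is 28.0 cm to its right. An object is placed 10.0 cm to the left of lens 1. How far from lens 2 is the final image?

55.9 cm

Lens 1 is diverging, so f₁ = −22.5 cm.
Lens 1: 1/d_i1 = 1/f₁ − 1/d_o1 = 1/(-22.5) − 1/(10.0) = -0.1444, so d_i1 = -6.923 cm.
The intermediate image is 6.923 cm to the left of lens 1 (virtual), which is 28.0 − (-6.923) = 34.92 cm to the left of lens 2, so d_o2 = +34.92 cm.
Lens 2: 1/d_i2 = 1/f₂ − 1/d_o2 = 1/(21.5) − 1/(34.92) = 0.01787, so d_i2 = 55.9 cm.
The final image is real, 55.9 cm to the right of lens 2 (overall magnification ≈ -1.1).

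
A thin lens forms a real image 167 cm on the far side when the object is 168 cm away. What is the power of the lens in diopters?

P = +1.19 D

d_i = +167 cm.
1/f = 1/d_o + 1/d_i = 1/(168) + 1/(167) = 0.01194 cm⁻¹.
f = 83.75 cm = 0.8375 m, so P = 1/f = +1.19 D.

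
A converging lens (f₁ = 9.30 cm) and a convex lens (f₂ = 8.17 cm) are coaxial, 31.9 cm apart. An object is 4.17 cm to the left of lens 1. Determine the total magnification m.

Lens 1: 1/d_i1 = 1/(9.30) − 1/(4.17) = -0.1323, so d_i1 = -7.560 cm; m₁ = −d_i1/d_o1 = +1.813.
d_o2 = 31.9 − (-7.560) = 39.46 cm.
Lens 2: 1/d_i2 = 1/(8.17) − 1/(39.46) = 0.09706, so d_i2 = 10.30 cm; m₂ = −d_i2/d_o2 = -0.2611.
m = m₁·m₂ = (+1.813)(-0.2611) = -0.473.

m = -0.473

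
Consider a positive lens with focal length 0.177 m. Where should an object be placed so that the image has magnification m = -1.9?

0.270 m

m = −d_i/d_o ⇒ d_i = −m·d_o.
1/f = 1/d_o + 1/d_i = 1/d_o − 1/(m·d_o) = (1 − 1/m)/d_o, so d_o = f(1 − 1/m) = (0.1770)(1 − 1/(-1.9)) = 0.270 m.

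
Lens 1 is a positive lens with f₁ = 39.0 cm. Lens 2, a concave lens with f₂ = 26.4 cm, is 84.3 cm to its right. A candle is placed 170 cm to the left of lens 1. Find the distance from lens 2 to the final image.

14.8 cm

Lens 1: 1/d_i1 = 1/f₁ − 1/d_o1 = 1/(39.0) − 1/(170) = 0.01976, so d_i1 = 50.61 cm.
The intermediate image is 50.61 cm to the right of lens 1, which is 84.3 − (50.61) = 33.69 cm to the left of lens 2, so d_o2 = +33.69 cm.
Lens 2 is diverging, so f₂ = −26.4 cm.
Lens 2: 1/d_i2 = 1/f₂ − 1/d_o2 = 1/(-26.4) − 1/(33.69) = -0.06756, so d_i2 = -14.8 cm.
The final image is virtual, 14.8 cm to the left of lens 2 (overall magnification ≈ -0.13).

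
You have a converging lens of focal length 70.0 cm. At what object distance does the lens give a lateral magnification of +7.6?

60.8 cm

m = −d_i/d_o ⇒ d_i = −m·d_o.
1/f = 1/d_o + 1/d_i = 1/d_o − 1/(m·d_o) = (1 − 1/m)/d_o, so d_o = f(1 − 1/m) = (70.00)(1 − 1/(+7.6)) = 60.8 cm.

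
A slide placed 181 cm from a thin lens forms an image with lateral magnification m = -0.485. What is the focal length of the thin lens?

f = 59.1 cm (converging)

m = −d_i/d_o ⇒ d_i = −m·d_o = −(-0.485)·(181) = 87.78 cm.
1/f = 1/d_o + 1/d_i = 1/(181) + 1/(87.78) = 0.01692, so f = 59.1 cm.
Since f is positive, the thin lens is converging.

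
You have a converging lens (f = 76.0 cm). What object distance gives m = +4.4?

m = −d_i/d_o ⇒ d_i = −m·d_o.
1/f = 1/d_o + 1/d_i = 1/d_o − 1/(m·d_o) = (1 − 1/m)/d_o, so d_o = f(1 − 1/m) = (76.00)(1 − 1/(+4.4)) = 58.7 cm.

58.7 cm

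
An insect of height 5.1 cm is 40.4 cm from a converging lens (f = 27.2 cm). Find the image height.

1/d_i = 1/f − 1/d_o = 1/(27.20) − 1/(40.4) = 0.01201, so d_i = 83.25 cm.
m = −d_i/d_o = -2.061.
|h_i| = |m|·h_o = 2.061 × 5.1 = 10.5 cm. The image is real, inverted and enlarged, on the far side of the lens.

10.5 cm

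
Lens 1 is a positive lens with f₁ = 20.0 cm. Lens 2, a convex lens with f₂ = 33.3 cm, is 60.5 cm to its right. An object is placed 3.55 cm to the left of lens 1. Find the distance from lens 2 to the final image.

68.5 cm

Lens 1: 1/d_i1 = 1/f₁ − 1/d_o1 = 1/(20.0) − 1/(3.55) = -0.2317, so d_i1 = -4.316 cm.
The intermediate image is 4.316 cm to the left of lens 1 (virtual), which is 60.5 − (-4.316) = 64.82 cm to the left of lens 2, so d_o2 = +64.82 cm.
Lens 2: 1/d_i2 = 1/f₂ − 1/d_o2 = 1/(33.3) − 1/(64.82) = 0.01460, so d_i2 = 68.5 cm.
The final image is real, 68.5 cm to the right of lens 2 (overall magnification ≈ -1.3).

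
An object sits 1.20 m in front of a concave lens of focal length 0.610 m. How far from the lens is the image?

0.404 m

For a concave lens, f = -0.610 m.
Lens equation: 1/s_i = 1/f − 1/s_o = 1/(-0.6100) − 1/(1.20) = -1.639 − 0.8333 = -2.473, so s_i = -0.404 m.
The image is virtual, upright and reduced, on the same side as the object.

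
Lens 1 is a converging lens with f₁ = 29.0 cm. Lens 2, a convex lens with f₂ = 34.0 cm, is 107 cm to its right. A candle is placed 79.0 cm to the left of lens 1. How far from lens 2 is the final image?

76.5 cm

Lens 1: 1/d_i1 = 1/f₁ − 1/d_o1 = 1/(29.0) − 1/(79.0) = 0.02182, so d_i1 = 45.82 cm.
The intermediate image is 45.82 cm to the right of lens 1, which is 107 − (45.82) = 61.18 cm to the left of lens 2, so d_o2 = +61.18 cm.
Lens 2: 1/d_i2 = 1/f₂ − 1/d_o2 = 1/(34.0) − 1/(61.18) = 0.01307, so d_i2 = 76.5 cm.
The final image is real, 76.5 cm to the right of lens 2 (overall magnification ≈ 0.73).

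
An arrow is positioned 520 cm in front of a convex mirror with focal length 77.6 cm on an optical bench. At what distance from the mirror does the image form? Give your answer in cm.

For a convex mirror, f = -77.6 cm.
Mirror equation: 1/d_i = 1/f − 1/d_o = 1/(-77.60) − 1/(520) = -0.01289 − 0.001923 = -0.01481, so d_i = -67.5 cm.
The image is virtual, upright and reduced, behind the mirror.

67.5 cm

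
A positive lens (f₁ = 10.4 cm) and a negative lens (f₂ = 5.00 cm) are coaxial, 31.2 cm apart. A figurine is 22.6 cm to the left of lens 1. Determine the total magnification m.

m = -0.252

Lens 1: 1/d_i1 = 1/(10.4) − 1/(22.6) = 0.05191, so d_i1 = 19.27 cm; m₁ = −d_i1/d_o1 = -0.8527.
d_o2 = 31.2 − (19.27) = 11.93 cm.
f₂ = −5.00 cm (diverging).
Lens 2: 1/d_i2 = 1/(-5.00) − 1/(11.93) = -0.2838, so d_i2 = -3.523 cm; m₂ = −d_i2/d_o2 = +0.2953.
m = m₁·m₂ = (-0.8527)(+0.2953) = -0.252.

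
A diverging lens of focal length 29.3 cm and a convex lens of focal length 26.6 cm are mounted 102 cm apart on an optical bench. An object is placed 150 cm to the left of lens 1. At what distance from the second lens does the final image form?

Lens 1 is diverging, so f₁ = −29.3 cm.
Lens 1: 1/d_i1 = 1/f₁ − 1/d_o1 = 1/(-29.3) − 1/(150) = -0.04080, so d_i1 = -24.51 cm.
The intermediate image is 24.51 cm to the left of lens 1 (virtual), which is 102 − (-24.51) = 126.5 cm to the left of lens 2, so d_o2 = +126.5 cm.
Lens 2: 1/d_i2 = 1/f₂ − 1/d_o2 = 1/(26.6) − 1/(126.5) = 0.02969, so d_i2 = 33.7 cm.
The final image is real, 33.7 cm to the right of lens 2 (overall magnification ≈ -0.044).

33.7 cm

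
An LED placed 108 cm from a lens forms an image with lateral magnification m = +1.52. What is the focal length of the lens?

f = 316 cm (converging)

m = −d_i/d_o ⇒ d_i = −m·d_o = −(+1.52)·(108) = -164.2 cm.
1/f = 1/d_o + 1/d_i = 1/(108) + 1/(-164.2) = 0.003169, so f = 316 cm.
Since f is positive, the lens is converging.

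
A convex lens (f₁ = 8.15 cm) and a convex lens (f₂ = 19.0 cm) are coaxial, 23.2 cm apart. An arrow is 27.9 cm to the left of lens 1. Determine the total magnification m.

Lens 1: 1/d_i1 = 1/(8.15) − 1/(27.9) = 0.08686, so d_i1 = 11.51 cm; m₁ = −d_i1/d_o1 = -0.4125.
d_o2 = 23.2 − (11.51) = 11.69 cm.
Lens 2: 1/d_i2 = 1/(19.0) − 1/(11.69) = -0.03291, so d_i2 = -30.38 cm; m₂ = −d_i2/d_o2 = +2.599.
m = m₁·m₂ = (-0.4125)(+2.599) = -1.07.

m = -1.07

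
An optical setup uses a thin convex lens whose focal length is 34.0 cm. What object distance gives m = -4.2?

42.1 cm

m = −d_i/d_o ⇒ d_i = −m·d_o.
1/f = 1/d_o + 1/d_i = 1/d_o − 1/(m·d_o) = (1 − 1/m)/d_o, so d_o = f(1 − 1/m) = (34.00)(1 − 1/(-4.2)) = 42.1 cm.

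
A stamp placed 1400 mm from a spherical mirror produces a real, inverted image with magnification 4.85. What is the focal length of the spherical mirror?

m = −d_i/d_o ⇒ d_i = −m·d_o = −(-4.85)·(1400) = 6790 mm.
1/f = 1/d_o + 1/d_i = 1/(1400) + 1/(6790) = 0.0008616, so f = 1160 mm.
Since f is positive, the spherical mirror is concave.

f = 1160 mm (concave)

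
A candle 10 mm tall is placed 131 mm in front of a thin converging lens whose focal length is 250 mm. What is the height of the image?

21.0 mm

1/d_i = 1/f − 1/d_o = 1/(250.0) − 1/(131) = -0.003634, so d_i = -275.2 mm.
m = −d_i/d_o = +2.101.
|h_i| = |m|·h_o = 2.101 × 10 = 21.0 mm. The image is virtual, upright and enlarged, on the same side as the object.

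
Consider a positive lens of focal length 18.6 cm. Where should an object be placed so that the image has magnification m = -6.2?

21.6 cm

m = −d_i/d_o ⇒ d_i = −m·d_o.
1/f = 1/d_o + 1/d_i = 1/d_o − 1/(m·d_o) = (1 − 1/m)/d_o, so d_o = f(1 − 1/m) = (18.60)(1 − 1/(-6.2)) = 21.6 cm.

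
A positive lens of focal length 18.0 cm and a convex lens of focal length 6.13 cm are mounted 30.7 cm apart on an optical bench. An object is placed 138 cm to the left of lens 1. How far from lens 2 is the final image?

15.8 cm

Lens 1: 1/d_i1 = 1/f₁ − 1/d_o1 = 1/(18.0) − 1/(138) = 0.04831, so d_i1 = 20.70 cm.
The intermediate image is 20.70 cm to the right of lens 1, which is 30.7 − (20.70) = 10.00 cm to the left of lens 2, so d_o2 = +10.00 cm.
Lens 2: 1/d_i2 = 1/f₂ − 1/d_o2 = 1/(6.13) − 1/(10.00) = 0.06313, so d_i2 = 15.8 cm.
The final image is real, 15.8 cm to the right of lens 2 (overall magnification ≈ 0.24).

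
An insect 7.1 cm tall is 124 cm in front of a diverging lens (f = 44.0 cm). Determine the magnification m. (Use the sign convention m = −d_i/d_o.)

For a diverging lens, f = -44.0 cm.
1/d_i = 1/f − 1/d_o = 1/(-44.00) − 1/(124) = -0.03079, so d_i = -32.48 cm.
m = −d_i/d_o = −(-32.48)/(124) = +0.262.
The image is virtual, upright and reduced, on the same side as the object.

m = +0.262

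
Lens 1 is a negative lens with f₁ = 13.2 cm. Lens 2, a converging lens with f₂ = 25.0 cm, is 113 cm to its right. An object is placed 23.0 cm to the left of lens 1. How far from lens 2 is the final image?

Lens 1 is diverging, so f₁ = −13.2 cm.
Lens 1: 1/d_i1 = 1/f₁ − 1/d_o1 = 1/(-13.2) − 1/(23.0) = -0.1192, so d_i1 = -8.387 cm.
The intermediate image is 8.387 cm to the left of lens 1 (virtual), which is 113 − (-8.387) = 121.4 cm to the left of lens 2, so d_o2 = +121.4 cm.
Lens 2: 1/d_i2 = 1/f₂ − 1/d_o2 = 1/(25.0) − 1/(121.4) = 0.03176, so d_i2 = 31.5 cm.
The final image is real, 31.5 cm to the right of lens 2 (overall magnification ≈ -0.095).

31.5 cm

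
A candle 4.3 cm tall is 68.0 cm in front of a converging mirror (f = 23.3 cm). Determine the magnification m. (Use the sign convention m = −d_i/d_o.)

m = -0.521

1/d_i = 1/f − 1/d_o = 1/(23.30) − 1/(68.0) = 0.02821, so d_i = 35.45 cm.
m = −d_i/d_o = −(35.45)/(68.0) = -0.521.
The image is real, inverted and reduced, in front of the mirror.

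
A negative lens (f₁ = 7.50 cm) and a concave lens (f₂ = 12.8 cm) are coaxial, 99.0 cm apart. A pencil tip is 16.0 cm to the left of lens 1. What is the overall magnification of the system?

f₁ = −7.50 cm (diverging).
Lens 1: 1/d_i1 = 1/(-7.50) − 1/(16.0) = -0.1958, so d_i1 = -5.106 cm; m₁ = −d_i1/d_o1 = +0.3191.
d_o2 = 99.0 − (-5.106) = 104.1 cm.
f₂ = −12.8 cm (diverging).
Lens 2: 1/d_i2 = 1/(-12.8) − 1/(104.1) = -0.08773, so d_i2 = -11.40 cm; m₂ = −d_i2/d_o2 = +0.1095.
m = m₁·m₂ = (+0.3191)(+0.1095) = +0.0349.

m = +0.0349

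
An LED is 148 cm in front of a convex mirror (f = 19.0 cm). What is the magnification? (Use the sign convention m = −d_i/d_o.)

For a convex mirror, f = -19.0 cm.
1/d_i = 1/f − 1/d_o = 1/(-19.00) − 1/(148) = -0.05939, so d_i = -16.84 cm.
m = −d_i/d_o = −(-16.84)/(148) = +0.114.
The image is virtual, upright and reduced, behind the mirror.

m = +0.114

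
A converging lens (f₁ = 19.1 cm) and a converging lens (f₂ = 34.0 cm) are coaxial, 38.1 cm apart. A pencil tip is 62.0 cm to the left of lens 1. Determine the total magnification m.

Lens 1: 1/d_i1 = 1/(19.1) − 1/(62.0) = 0.03623, so d_i1 = 27.60 cm; m₁ = −d_i1/d_o1 = -0.4452.
d_o2 = 38.1 − (27.60) = 10.50 cm.
Lens 2: 1/d_i2 = 1/(34.0) − 1/(10.50) = -0.06583, so d_i2 = -15.19 cm; m₂ = −d_i2/d_o2 = +1.447.
m = m₁·m₂ = (-0.4452)(+1.447) = -0.644.

m = -0.644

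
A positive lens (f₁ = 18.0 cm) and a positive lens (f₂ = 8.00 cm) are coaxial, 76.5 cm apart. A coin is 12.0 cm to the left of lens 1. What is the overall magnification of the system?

m = -0.230

Lens 1: 1/d_i1 = 1/(18.0) − 1/(12.0) = -0.02778, so d_i1 = -36.00 cm; m₁ = −d_i1/d_o1 = +3.000.
d_o2 = 76.5 − (-36.00) = 112.5 cm.
Lens 2: 1/d_i2 = 1/(8.00) − 1/(112.5) = 0.1161, so d_i2 = 8.612 cm; m₂ = −d_i2/d_o2 = -0.07656.
m = m₁·m₂ = (+3.000)(-0.07656) = -0.230.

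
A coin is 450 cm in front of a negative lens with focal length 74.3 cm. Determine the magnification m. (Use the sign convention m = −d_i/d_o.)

m = +0.142

For a negative lens, f = -74.3 cm.
1/d_i = 1/f − 1/d_o = 1/(-74.30) − 1/(450) = -0.01568, so d_i = -63.77 cm.
m = −d_i/d_o = −(-63.77)/(450) = +0.142.
The image is virtual, upright and reduced, on the same side as the object.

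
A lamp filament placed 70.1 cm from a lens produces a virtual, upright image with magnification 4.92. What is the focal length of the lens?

f = 88.0 cm (converging)

m = −d_i/d_o ⇒ d_i = −m·d_o = −(+4.92)·(70.1) = -344.9 cm.
1/f = 1/d_o + 1/d_i = 1/(70.1) + 1/(-344.9) = 0.01137, so f = 88.0 cm.
Since f is positive, the lens is converging.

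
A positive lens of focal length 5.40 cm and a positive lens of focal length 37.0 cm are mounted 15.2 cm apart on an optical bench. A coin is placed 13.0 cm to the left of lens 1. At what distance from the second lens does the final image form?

7.11 cm

Lens 1: 1/d_i1 = 1/f₁ − 1/d_o1 = 1/(5.40) − 1/(13.0) = 0.1083, so d_i1 = 9.237 cm.
The intermediate image is 9.237 cm to the right of lens 1, which is 15.2 − (9.237) = 5.963 cm to the left of lens 2, so d_o2 = +5.963 cm.
Lens 2: 1/d_i2 = 1/f₂ − 1/d_o2 = 1/(37.0) − 1/(5.963) = -0.1407, so d_i2 = -7.11 cm.
The final image is virtual, 7.11 cm to the left of lens 2 (overall magnification ≈ -0.85).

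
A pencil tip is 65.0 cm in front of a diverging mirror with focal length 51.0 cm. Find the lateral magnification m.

m = +0.440

For a diverging mirror, f = -51.0 cm.
1/d_i = 1/f − 1/d_o = 1/(-51.00) − 1/(65.0) = -0.03499, so d_i = -28.58 cm.
m = −d_i/d_o = −(-28.58)/(65.0) = +0.440.
The image is virtual, upright and reduced, behind the mirror.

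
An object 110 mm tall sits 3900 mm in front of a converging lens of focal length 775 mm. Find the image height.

27.3 mm

1/d_i = 1/f − 1/d_o = 1/(775.0) − 1/(3900) = 0.001034, so d_i = 967.2 mm.
m = −d_i/d_o = -0.2480.
|h_i| = |m|·h_o = 0.2480 × 110 = 27.3 mm. The image is real, inverted and reduced, on the far side of the lens.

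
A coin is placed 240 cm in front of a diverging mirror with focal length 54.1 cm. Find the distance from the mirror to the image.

44.1 cm

For a diverging mirror, f = -54.1 cm.
Mirror equation: 1/q = 1/f − 1/p = 1/(-54.10) − 1/(240) = -0.01848 − 0.004167 = -0.02265, so q = -44.1 cm.
The image is virtual, upright and reduced, behind the mirror.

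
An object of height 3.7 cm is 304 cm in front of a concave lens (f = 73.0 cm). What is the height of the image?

For a concave lens, f = -73.0 cm.
1/d_i = 1/f − 1/d_o = 1/(-73.00) − 1/(304) = -0.01699, so d_i = -58.86 cm.
m = −d_i/d_o = +0.1936.
|h_i| = |m|·h_o = 0.1936 × 3.7 = 0.716 cm. The image is virtual, upright and reduced, on the same side as the object.

0.716 cm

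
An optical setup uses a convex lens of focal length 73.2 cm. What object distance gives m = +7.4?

m = −d_i/d_o ⇒ d_i = −m·d_o.
1/f = 1/d_o + 1/d_i = 1/d_o − 1/(m·d_o) = (1 − 1/m)/d_o, so d_o = f(1 − 1/m) = (73.20)(1 − 1/(+7.4)) = 63.3 cm.

63.3 cm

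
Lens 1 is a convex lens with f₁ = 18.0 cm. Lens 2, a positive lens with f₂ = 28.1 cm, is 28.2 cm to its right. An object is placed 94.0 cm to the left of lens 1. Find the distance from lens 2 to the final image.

7.53 cm

Lens 1: 1/d_i1 = 1/f₁ − 1/d_o1 = 1/(18.0) − 1/(94.0) = 0.04492, so d_i1 = 22.26 cm.
The intermediate image is 22.26 cm to the right of lens 1, which is 28.2 − (22.26) = 5.940 cm to the left of lens 2, so d_o2 = +5.940 cm.
Lens 2: 1/d_i2 = 1/f₂ − 1/d_o2 = 1/(28.1) − 1/(5.940) = -0.1328, so d_i2 = -7.53 cm.
The final image is virtual, 7.53 cm to the left of lens 2 (overall magnification ≈ -0.30).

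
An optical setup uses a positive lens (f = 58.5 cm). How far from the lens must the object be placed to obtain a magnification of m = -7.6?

66.2 cm

m = −d_i/d_o ⇒ d_i = −m·d_o.
1/f = 1/d_o + 1/d_i = 1/d_o − 1/(m·d_o) = (1 − 1/m)/d_o, so d_o = f(1 − 1/m) = (58.50)(1 − 1/(-7.6)) = 66.2 cm.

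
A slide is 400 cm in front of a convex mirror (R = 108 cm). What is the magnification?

m = +0.119

f = R/2 = 108/2 = 54.00 cm; for a convex mirror, f = -54.00 cm.
1/d_i = 1/f − 1/d_o = 1/(-54.00) − 1/(400) = -0.02102, so d_i = -47.58 cm.
m = −d_i/d_o = −(-47.58)/(400) = +0.119.
The image is virtual, upright and reduced, behind the mirror.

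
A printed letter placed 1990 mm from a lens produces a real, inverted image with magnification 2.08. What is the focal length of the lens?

f = 1340 mm (converging)

m = −d_i/d_o ⇒ d_i = −m·d_o = −(-2.08)·(1990) = 4139 mm.
1/f = 1/d_o + 1/d_i = 1/(1990) + 1/(4139) = 0.0007441, so f = 1340 mm.
Since f is positive, the lens is converging.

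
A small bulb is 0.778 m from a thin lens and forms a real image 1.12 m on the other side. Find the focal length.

Real image ⇒ d_i = +1.12 m.
1/f = 1/d_o + 1/d_i = 1/(0.778) + 1/(1.12) = 2.178, so f = 0.459 m.
Since f is positive, the thin lens is converging.

f = 0.459 m (converging)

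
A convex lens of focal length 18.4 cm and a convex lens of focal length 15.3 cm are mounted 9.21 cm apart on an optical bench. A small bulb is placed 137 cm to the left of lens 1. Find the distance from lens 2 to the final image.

6.74 cm

Lens 1: 1/d_i1 = 1/f₁ − 1/d_o1 = 1/(18.4) − 1/(137) = 0.04705, so d_i1 = 21.25 cm.
The intermediate image is 21.25 cm to the right of lens 1, which lies 12.04 cm to the right of lens 2 — a virtual object — so d_o2 = −12.04 cm.
Lens 2: 1/d_i2 = 1/f₂ − 1/d_o2 = 1/(15.3) − 1/(-12.04) = 0.1484, so d_i2 = 6.74 cm.
The final image is real, 6.74 cm to the right of lens 2 (overall magnification ≈ -0.087).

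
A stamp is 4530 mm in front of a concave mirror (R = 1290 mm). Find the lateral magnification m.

f = R/2 = 1290/2 = 645.0 mm.
1/d_i = 1/f − 1/d_o = 1/(645.0) − 1/(4530) = 0.001330, so d_i = 752.1 mm.
m = −d_i/d_o = −(752.1)/(4530) = -0.166.
The image is real, inverted and reduced, in front of the mirror.

m = -0.166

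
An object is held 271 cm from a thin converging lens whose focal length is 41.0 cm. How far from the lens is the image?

Thin-lens equation: 1/q = 1/f − 1/p = 1/(41.00) − 1/(271) = 0.02439 − 0.003690 = 0.02070, so q = 48.3 cm.
The image is real, inverted and reduced, on the far side of the lens.

48.3 cm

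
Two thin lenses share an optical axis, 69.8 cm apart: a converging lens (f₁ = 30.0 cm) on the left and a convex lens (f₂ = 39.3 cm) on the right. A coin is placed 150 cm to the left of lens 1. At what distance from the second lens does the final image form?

181 cm

Lens 1: 1/d_i1 = 1/f₁ − 1/d_o1 = 1/(30.0) − 1/(150) = 0.02667, so d_i1 = 37.50 cm.
The intermediate image is 37.50 cm to the right of lens 1, which is 69.8 − (37.50) = 32.30 cm to the left of lens 2, so d_o2 = +32.30 cm.
Lens 2: 1/d_i2 = 1/f₂ − 1/d_o2 = 1/(39.3) − 1/(32.30) = -0.005514, so d_i2 = -181 cm.
The final image is virtual, 181 cm to the left of lens 2 (overall magnification ≈ -1.4).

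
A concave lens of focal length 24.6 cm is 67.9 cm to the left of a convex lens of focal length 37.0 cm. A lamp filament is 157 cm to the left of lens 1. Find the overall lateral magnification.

m = -0.0961

f₁ = −24.6 cm (diverging).
Lens 1: 1/d_i1 = 1/(-24.6) − 1/(157) = -0.04702, so d_i1 = -21.27 cm; m₁ = −d_i1/d_o1 = +0.1355.
d_o2 = 67.9 − (-21.27) = 89.17 cm.
Lens 2: 1/d_i2 = 1/(37.0) − 1/(89.17) = 0.01581, so d_i2 = 63.24 cm; m₂ = −d_i2/d_o2 = -0.7092.
m = m₁·m₂ = (+0.1355)(-0.7092) = -0.0961.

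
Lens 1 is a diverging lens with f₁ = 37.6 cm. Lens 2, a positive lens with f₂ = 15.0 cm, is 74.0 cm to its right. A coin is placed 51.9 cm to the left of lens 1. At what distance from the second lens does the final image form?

Lens 1 is diverging, so f₁ = −37.6 cm.
Lens 1: 1/d_i1 = 1/f₁ − 1/d_o1 = 1/(-37.6) − 1/(51.9) = -0.04586, so d_i1 = -21.80 cm.
The intermediate image is 21.80 cm to the left of lens 1 (virtual), which is 74.0 − (-21.80) = 95.80 cm to the left of lens 2, so d_o2 = +95.80 cm.
Lens 2: 1/d_i2 = 1/f₂ − 1/d_o2 = 1/(15.0) − 1/(95.80) = 0.05623, so d_i2 = 17.8 cm.
The final image is real, 17.8 cm to the right of lens 2 (overall magnification ≈ -0.078).

17.8 cm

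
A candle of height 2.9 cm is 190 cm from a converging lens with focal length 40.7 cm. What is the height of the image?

1/d_i = 1/f − 1/d_o = 1/(40.70) − 1/(190) = 0.01931, so d_i = 51.80 cm.
m = −d_i/d_o = -0.2726.
|h_i| = |m|·h_o = 0.2726 × 2.9 = 0.791 cm. The image is real, inverted and reduced, on the far side of the lens.

0.791 cm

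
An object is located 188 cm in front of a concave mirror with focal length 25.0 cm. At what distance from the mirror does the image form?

Mirror equation: 1/v = 1/f − 1/u = 1/(25.00) − 1/(188) = 0.04000 − 0.005319 = 0.03468, so v = 28.8 cm.
The image is real, inverted and reduced, in front of the mirror.

28.8 cm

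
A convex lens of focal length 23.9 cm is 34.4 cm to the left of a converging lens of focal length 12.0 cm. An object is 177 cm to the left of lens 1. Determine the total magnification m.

Lens 1: 1/d_i1 = 1/(23.9) − 1/(177) = 0.03619, so d_i1 = 27.63 cm; m₁ = −d_i1/d_o1 = -0.1561.
d_o2 = 34.4 − (27.63) = 6.770 cm.
Lens 2: 1/d_i2 = 1/(12.0) − 1/(6.770) = -0.06438, so d_i2 = -15.53 cm; m₂ = −d_i2/d_o2 = +2.294.
m = m₁·m₂ = (-0.1561)(+2.294) = -0.358.

m = -0.358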